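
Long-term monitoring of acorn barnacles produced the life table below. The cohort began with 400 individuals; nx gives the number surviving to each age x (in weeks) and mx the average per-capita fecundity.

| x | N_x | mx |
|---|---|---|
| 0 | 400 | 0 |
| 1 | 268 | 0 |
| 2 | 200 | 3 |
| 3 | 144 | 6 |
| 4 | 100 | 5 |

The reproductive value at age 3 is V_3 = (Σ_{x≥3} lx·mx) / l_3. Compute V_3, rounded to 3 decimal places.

9.472

lx = nx/n0 = nx/400: 1, 0.67, 0.5, 0.36, 0.25
lx·mx for x ≥ 3: 2.16, 1.25 → sum = 3.41
V_3 = 3.41 / l_3 = 3.41 / 0.36 = 9.472222… → 9.472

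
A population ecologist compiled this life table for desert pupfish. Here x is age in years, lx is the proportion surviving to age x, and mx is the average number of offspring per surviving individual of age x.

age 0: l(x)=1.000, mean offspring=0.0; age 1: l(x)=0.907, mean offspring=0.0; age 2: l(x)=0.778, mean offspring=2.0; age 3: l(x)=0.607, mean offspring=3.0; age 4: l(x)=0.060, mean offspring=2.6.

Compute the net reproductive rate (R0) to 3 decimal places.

lx·mx by age: 0, 0, 1.556, 1.821, 0.156
R0 = Σ lx·mx = 3.533 → 3.533

3.533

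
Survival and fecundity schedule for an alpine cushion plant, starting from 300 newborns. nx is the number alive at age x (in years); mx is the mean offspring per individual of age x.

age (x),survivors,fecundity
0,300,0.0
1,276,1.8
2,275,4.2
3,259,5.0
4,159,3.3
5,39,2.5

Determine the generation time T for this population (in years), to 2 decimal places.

lx = nx/n0 = nx/300: 1, 0.92, 0.91667…, 0.86333…, 0.53, 0.13
lx·mx: 0, 1.656, 3.85…, 4.316667…, 1.749, 0.325 → R0 = 11.896667…
x·lx·mx: 0, 1.656, 7.7…, 12.95…, 6.996, 1.625 → Σ = 30.927…
T = 30.927… / 11.896667… = 2.599636… → 2.60

2.60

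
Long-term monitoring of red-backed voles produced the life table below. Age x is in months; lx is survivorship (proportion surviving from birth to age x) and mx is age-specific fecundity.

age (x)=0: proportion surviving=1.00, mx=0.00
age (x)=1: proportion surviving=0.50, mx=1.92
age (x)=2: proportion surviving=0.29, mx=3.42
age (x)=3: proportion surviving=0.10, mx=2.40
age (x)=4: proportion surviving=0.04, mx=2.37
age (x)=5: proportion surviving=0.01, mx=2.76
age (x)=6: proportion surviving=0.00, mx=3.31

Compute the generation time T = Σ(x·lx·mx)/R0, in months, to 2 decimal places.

1.81

lx·mx: 0, 0.96, 0.9918, 0.24, 0.0948, 0.0276, 0 → R0 = 2.3142
x·lx·mx: 0, 0.96, 1.9836, 0.72, 0.3792, 0.138, 0 → Σ = 4.1808
T = 4.1808 / 2.3142 = 1.806585… → 1.81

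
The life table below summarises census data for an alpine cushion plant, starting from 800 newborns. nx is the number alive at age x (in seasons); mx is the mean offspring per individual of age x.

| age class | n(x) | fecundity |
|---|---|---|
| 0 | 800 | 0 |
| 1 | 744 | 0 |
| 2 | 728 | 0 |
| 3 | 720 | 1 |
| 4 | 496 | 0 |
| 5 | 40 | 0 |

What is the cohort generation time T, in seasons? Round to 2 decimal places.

3.00

lx = nx/n0 = nx/800: 1, 0.93, 0.91, 0.9, 0.62, 0.05
lx·mx: 0, 0, 0, 0.9, 0, 0 → R0 = 0.9
x·lx·mx: 0, 0, 0, 2.7, 0, 0 → Σ = 2.7
T = 2.7 / 0.9 = 3 → 3.00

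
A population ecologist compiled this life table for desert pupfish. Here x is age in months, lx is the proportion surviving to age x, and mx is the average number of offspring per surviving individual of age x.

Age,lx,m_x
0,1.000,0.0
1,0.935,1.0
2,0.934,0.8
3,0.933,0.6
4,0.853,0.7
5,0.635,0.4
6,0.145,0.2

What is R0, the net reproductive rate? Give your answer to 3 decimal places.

3.122

lx·mx by age: 0, 0.935, 0.7472, 0.5598, 0.5971, 0.254, 0.029
R0 = Σ lx·mx = 3.1221 → 3.122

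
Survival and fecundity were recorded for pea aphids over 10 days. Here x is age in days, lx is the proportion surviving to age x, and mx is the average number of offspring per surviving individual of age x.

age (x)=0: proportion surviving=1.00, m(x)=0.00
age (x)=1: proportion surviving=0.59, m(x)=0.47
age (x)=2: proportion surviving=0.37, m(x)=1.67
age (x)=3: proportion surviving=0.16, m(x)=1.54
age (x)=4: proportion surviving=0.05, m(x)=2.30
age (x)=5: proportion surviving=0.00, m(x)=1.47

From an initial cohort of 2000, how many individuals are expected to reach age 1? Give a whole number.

1180

Expected survivors = N0 · l_1 = 2000 × 0.59 = 1180 → 1180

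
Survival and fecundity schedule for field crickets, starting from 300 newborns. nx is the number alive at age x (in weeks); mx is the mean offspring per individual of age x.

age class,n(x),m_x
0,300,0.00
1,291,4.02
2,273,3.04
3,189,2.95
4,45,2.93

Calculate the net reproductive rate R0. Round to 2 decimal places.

lx = nx/n0 = nx/300: 1, 0.97, 0.91, 0.63, 0.15
lx·mx by age: 0, 3.8994, 2.7664, 1.8585, 0.4395
R0 = Σ lx·mx = 8.9638 → 8.96

8.96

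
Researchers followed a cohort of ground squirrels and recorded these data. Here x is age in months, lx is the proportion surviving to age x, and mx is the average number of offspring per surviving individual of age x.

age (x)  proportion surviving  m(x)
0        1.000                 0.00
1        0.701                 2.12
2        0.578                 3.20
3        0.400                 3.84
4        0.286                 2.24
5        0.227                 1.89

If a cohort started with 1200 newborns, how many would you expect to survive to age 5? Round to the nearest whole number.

Expected survivors = N0 · l_5 = 1200 × 0.227 = 272.4 → 272

272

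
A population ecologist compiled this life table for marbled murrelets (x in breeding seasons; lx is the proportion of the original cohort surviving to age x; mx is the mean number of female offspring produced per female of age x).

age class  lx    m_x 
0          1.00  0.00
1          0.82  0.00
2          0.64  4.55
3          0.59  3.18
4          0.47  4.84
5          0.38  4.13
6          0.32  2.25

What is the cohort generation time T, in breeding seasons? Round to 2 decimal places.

3.50

lx·mx: 0, 0, 2.912, 1.8762, 2.2748, 1.5694, 0.72 → R0 = 9.3524
x·lx·mx: 0, 0, 5.824, 5.6286, 9.0992, 7.847, 4.32 → Σ = 32.7188
T = 32.7188 / 9.3524 = 3.498439… → 3.50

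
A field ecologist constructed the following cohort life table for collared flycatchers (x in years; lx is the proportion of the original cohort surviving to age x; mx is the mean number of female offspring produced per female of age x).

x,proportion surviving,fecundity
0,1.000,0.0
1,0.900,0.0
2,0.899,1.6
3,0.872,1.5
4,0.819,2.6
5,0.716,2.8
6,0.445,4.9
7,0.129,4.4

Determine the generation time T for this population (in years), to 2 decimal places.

lx·mx: 0, 0, 1.4384, 1.308, 2.1294, 2.0048, 2.1805, 0.5676 → R0 = 9.6287
x·lx·mx: 0, 0, 2.8768, 3.924, 8.5176, 10.024, 13.083, 3.9732 → Σ = 42.3986
T = 42.3986 / 9.6287 = 4.403357… → 4.40

4.40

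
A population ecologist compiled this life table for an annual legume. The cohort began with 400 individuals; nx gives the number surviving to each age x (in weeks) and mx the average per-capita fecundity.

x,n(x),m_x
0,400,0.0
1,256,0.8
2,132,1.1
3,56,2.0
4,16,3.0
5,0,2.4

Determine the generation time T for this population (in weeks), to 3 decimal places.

2.006

lx = nx/n0 = nx/400: 1, 0.64, 0.33, 0.14, 0.04, 0
lx·mx: 0, 0.512, 0.363, 0.28, 0.12, 0 → R0 = 1.275
x·lx·mx: 0, 0.512, 0.726, 0.84, 0.48, 0 → Σ = 2.558
T = 2.558 / 1.275 = 2.006275… → 2.006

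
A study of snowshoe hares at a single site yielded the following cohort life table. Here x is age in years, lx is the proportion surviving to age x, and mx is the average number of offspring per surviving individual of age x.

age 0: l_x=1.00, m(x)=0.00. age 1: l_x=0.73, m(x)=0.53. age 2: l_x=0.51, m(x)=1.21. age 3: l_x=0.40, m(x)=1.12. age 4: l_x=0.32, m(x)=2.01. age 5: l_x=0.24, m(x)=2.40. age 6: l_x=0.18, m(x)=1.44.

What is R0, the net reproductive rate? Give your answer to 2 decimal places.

2.93

lx·mx by age: 0, 0.3869, 0.6171, 0.448, 0.6432, 0.576, 0.2592
R0 = Σ lx·mx = 2.9304 → 2.93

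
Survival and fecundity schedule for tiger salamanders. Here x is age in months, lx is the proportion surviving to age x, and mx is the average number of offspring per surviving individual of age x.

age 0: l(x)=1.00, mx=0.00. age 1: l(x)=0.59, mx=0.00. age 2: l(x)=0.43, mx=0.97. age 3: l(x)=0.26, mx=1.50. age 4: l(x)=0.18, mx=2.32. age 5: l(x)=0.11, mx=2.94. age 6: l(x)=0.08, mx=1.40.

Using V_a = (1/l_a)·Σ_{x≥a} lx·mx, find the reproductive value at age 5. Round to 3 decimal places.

lx·mx for x ≥ 5: 0.3234, 0.112 → sum = 0.4354
V_5 = 0.4354 / l_5 = 0.4354 / 0.11 = 3.958182… → 3.958

3.958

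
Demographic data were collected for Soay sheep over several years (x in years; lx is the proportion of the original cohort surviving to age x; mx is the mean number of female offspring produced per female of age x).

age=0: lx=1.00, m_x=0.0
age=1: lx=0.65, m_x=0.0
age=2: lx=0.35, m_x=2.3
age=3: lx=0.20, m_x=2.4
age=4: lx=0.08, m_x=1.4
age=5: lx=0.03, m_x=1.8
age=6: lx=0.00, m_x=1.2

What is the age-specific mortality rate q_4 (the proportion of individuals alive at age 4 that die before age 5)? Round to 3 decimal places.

0.625

q_4 = (l_4 − l_5) / l_4 = (0.08 − 0.03) / 0.08
     = 0.05 / 0.08 = 0.625 → 0.625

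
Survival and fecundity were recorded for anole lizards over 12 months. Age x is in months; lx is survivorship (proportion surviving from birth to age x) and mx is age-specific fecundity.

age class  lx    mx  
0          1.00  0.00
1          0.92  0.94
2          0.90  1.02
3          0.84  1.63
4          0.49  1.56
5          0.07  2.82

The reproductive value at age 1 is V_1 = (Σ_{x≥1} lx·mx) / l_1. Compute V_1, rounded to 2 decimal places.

lx·mx for x ≥ 1: 0.8648, 0.918, 1.3692, 0.7644, 0.1974 → sum = 4.1138
V_1 = 4.1138 / l_1 = 4.1138 / 0.92 = 4.471522… → 4.47

4.47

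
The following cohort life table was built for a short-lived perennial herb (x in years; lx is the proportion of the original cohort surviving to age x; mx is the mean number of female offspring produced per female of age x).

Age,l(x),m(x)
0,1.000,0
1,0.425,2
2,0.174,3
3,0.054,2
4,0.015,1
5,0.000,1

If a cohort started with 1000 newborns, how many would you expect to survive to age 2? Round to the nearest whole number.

Expected survivors = N0 · l_2 = 1000 × 0.174 = 174 → 174

174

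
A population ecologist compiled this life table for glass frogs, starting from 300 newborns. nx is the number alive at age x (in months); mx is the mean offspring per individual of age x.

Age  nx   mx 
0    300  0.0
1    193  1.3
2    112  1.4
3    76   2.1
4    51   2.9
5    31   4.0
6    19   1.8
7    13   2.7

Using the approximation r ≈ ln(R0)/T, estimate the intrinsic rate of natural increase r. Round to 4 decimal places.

lx = nx/n0 = nx/300: 1, 0.64333…, 0.37333…, 0.25333…, 0.17, 0.10333…, 0.06333…, 0.04333…
R0 = Σ lx·mx = 0 + 0.83633… + 0.52267… + 0.532… + 0.493 + 0.41333… + 0.114… + 0.117… = 3.028333…
Σ x·lx·mx = 9.019333…; T = 9.019333…/3.028333… = 2.97832…
r ≈ ln(R0)/T = ln(3.028333…)/2.97832… = 0.372026… → 0.3720

0.3720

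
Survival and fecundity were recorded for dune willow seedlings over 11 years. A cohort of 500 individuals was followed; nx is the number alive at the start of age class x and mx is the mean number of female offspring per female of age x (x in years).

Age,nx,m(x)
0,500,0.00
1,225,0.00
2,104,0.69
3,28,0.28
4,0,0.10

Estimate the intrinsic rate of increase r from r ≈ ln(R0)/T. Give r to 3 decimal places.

lx = nx/n0 = nx/500: 1, 0.45, 0.208, 0.056, 0
R0 = Σ lx·mx = 0 + 0 + 0.14352 + 0.01568 + 0 = 0.1592
Σ x·lx·mx = 0.33408; T = 0.33408/0.1592 = 2.09849…
r ≈ ln(R0)/T = ln(0.1592)/2.09849… = -0.87567… → -0.876

-0.876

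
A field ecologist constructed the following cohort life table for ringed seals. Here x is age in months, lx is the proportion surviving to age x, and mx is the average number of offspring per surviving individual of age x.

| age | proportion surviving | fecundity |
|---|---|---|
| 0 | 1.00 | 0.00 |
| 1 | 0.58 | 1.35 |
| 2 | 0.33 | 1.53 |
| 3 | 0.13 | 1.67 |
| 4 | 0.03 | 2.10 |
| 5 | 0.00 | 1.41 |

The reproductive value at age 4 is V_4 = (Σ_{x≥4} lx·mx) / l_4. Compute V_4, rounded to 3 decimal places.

2.100

lx·mx for x ≥ 4: 0.063, 0 → sum = 0.063
V_4 = 0.063 / l_4 = 0.063 / 0.03 = 2.1 → 2.100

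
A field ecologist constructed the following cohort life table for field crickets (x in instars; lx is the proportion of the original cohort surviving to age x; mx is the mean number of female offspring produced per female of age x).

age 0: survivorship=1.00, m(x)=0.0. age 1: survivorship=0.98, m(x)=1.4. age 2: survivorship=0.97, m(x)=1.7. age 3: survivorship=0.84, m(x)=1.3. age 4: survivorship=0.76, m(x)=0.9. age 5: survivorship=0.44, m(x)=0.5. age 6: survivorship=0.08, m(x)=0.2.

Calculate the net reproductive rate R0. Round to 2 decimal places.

5.03

lx·mx by age: 0, 1.372, 1.649, 1.092, 0.684, 0.22, 0.016
R0 = Σ lx·mx = 5.033 → 5.03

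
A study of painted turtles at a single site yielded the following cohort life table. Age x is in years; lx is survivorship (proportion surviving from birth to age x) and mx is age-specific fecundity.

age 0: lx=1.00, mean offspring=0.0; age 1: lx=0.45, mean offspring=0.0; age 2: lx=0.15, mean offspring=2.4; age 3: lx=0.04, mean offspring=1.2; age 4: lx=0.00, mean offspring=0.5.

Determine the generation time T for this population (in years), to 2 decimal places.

2.12

lx·mx: 0, 0, 0.36, 0.048, 0 → R0 = 0.408
x·lx·mx: 0, 0, 0.72, 0.144, 0 → Σ = 0.864
T = 0.864 / 0.408 = 2.117647… → 2.12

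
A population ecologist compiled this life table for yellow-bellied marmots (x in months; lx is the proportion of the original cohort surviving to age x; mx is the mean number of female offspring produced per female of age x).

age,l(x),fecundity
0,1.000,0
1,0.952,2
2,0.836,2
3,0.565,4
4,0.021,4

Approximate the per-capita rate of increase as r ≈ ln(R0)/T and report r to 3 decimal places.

R0 = Σ lx·mx = 0 + 1.904 + 1.672 + 2.26 + 0.084 = 5.92
Σ x·lx·mx = 12.364; T = 12.364/5.92 = 2.08851…
r ≈ ln(R0)/T = ln(5.92)/2.08851… = 0.85148… → 0.851

0.851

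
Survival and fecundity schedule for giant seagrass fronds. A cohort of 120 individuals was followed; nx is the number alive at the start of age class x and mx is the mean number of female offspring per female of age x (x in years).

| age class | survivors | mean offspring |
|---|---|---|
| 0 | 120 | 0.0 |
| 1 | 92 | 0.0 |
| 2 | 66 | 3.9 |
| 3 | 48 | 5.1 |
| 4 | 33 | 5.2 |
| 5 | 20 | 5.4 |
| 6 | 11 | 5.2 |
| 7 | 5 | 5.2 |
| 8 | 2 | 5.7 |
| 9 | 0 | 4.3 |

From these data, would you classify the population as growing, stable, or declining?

growing

lx = nx/n0 = nx/120: 1, 0.76667…, 0.55, 0.4, 0.275, 0.16667…, 0.09167…, 0.04167…, 0.01667…, 0
R0 = Σ lx·mx = 0 + 0 + 2.145 + 2.04 + 1.43 + 0.9… + 0.476667… + 0.216667… + 0.095… + 0 = 7.303333…
R0 > 1, so the population is growing.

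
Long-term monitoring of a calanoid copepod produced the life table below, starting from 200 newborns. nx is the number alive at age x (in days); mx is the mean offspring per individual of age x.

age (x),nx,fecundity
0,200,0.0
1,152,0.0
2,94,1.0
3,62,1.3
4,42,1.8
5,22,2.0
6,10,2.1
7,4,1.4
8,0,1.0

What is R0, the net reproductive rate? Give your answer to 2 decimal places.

lx = nx/n0 = nx/200: 1, 0.76, 0.47, 0.31, 0.21, 0.11, 0.05, 0.02, 0
lx·mx by age: 0, 0, 0.47, 0.403, 0.378, 0.22, 0.105, 0.028, 0
R0 = Σ lx·mx = 1.604 → 1.60

1.60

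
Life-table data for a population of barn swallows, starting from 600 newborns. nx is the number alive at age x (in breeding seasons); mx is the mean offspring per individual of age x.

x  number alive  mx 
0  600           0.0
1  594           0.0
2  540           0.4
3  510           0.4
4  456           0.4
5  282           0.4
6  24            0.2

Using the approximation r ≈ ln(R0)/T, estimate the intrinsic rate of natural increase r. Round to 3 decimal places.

lx = nx/n0 = nx/600: 1, 0.99, 0.9, 0.85, 0.76, 0.47, 0.04
R0 = Σ lx·mx = 0 + 0 + 0.36 + 0.34 + 0.304 + 0.188 + 0.008 = 1.2
Σ x·lx·mx = 3.944; T = 3.944/1.2 = 3.28667…
r ≈ ln(R0)/T = ln(1.2)/3.28667… = 0.05547… → 0.055

0.055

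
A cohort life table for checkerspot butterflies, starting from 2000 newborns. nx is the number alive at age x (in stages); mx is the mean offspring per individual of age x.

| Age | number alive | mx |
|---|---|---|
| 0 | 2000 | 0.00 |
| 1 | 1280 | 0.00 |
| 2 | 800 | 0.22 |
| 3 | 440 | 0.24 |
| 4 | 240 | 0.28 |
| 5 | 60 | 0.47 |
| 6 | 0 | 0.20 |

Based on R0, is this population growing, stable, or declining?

lx = nx/n0 = nx/2000: 1, 0.64, 0.4, 0.22, 0.12, 0.03, 0
R0 = Σ lx·mx = 0 + 0 + 0.088 + 0.0528 + 0.0336 + 0.0141 + 0 = 0.1885
R0 < 1, so the population is declining.

declining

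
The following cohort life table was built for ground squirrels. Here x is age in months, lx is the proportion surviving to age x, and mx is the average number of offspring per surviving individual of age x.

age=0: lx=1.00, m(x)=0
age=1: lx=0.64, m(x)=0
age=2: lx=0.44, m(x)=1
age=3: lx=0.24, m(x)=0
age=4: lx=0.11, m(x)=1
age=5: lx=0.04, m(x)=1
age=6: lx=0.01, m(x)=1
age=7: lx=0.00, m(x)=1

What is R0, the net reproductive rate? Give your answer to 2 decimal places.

0.60

lx·mx by age: 0, 0, 0.44, 0, 0.11, 0.04, 0.01, 0
R0 = Σ lx·mx = 0.6 → 0.60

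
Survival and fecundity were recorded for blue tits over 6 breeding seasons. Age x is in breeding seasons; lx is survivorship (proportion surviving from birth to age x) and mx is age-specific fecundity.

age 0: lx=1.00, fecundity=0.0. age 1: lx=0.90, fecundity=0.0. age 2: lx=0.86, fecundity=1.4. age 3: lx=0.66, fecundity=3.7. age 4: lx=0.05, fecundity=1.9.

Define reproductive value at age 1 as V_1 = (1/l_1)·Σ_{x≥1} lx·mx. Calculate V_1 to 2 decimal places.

4.16

lx·mx for x ≥ 1: 0, 1.204, 2.442, 0.095 → sum = 3.741
V_1 = 3.741 / l_1 = 3.741 / 0.9 = 4.156667… → 4.16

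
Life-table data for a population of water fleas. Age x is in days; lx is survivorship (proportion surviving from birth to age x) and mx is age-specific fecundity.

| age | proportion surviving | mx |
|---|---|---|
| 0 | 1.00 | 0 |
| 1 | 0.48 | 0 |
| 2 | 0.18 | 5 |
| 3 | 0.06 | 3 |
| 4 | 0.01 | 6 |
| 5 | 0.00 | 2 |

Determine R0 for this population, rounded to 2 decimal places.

lx·mx by age: 0, 0, 0.9, 0.18, 0.06, 0
R0 = Σ lx·mx = 1.14 → 1.14

1.14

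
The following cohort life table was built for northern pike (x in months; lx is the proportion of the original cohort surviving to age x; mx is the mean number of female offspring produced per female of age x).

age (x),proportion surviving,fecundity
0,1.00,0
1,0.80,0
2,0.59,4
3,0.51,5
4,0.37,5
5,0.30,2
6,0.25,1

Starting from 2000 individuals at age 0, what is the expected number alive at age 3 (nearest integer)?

Expected survivors = N0 · l_3 = 2000 × 0.51 = 1020 → 1020

1020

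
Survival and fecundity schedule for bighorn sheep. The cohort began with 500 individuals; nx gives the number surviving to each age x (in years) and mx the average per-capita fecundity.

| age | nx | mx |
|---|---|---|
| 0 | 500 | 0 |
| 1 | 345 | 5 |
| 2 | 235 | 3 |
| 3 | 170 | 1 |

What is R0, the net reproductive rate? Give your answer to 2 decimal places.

5.20

lx = nx/n0 = nx/500: 1, 0.69, 0.47, 0.34
lx·mx by age: 0, 3.45, 1.41, 0.34
R0 = Σ lx·mx = 5.2 → 5.20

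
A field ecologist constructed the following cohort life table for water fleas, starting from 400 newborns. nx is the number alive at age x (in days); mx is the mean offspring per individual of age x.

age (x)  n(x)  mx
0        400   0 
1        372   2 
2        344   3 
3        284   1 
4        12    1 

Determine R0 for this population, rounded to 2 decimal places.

lx = nx/n0 = nx/400: 1, 0.93, 0.86, 0.71, 0.03
lx·mx by age: 0, 1.86, 2.58, 0.71, 0.03
R0 = Σ lx·mx = 5.18 → 5.18

5.18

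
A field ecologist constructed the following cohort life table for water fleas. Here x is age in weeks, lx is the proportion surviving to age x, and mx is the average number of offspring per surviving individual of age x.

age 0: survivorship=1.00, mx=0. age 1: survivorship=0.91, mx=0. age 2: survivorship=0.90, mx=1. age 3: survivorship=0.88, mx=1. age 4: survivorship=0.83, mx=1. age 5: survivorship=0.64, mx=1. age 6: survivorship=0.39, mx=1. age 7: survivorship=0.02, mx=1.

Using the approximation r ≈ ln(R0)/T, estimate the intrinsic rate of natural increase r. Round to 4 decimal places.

0.3533

R0 = Σ lx·mx = 0 + 0 + 0.9 + 0.88 + 0.83 + 0.64 + 0.39 + 0.02 = 3.66
Σ x·lx·mx = 13.44; T = 13.44/3.66 = 3.67213…
r ≈ ln(R0)/T = ln(3.66)/3.67213… = 0.353327… → 0.3533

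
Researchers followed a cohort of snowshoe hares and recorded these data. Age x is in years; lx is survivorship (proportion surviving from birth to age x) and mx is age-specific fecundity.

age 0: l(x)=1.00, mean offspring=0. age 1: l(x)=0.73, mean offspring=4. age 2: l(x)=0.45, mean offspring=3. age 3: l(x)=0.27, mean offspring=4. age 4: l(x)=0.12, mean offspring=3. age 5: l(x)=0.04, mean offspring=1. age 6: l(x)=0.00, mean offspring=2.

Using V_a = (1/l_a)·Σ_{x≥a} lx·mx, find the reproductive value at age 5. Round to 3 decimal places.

lx·mx for x ≥ 5: 0.04, 0 → sum = 0.04
V_5 = 0.04 / l_5 = 0.04 / 0.04 = 1 → 1.000

1.000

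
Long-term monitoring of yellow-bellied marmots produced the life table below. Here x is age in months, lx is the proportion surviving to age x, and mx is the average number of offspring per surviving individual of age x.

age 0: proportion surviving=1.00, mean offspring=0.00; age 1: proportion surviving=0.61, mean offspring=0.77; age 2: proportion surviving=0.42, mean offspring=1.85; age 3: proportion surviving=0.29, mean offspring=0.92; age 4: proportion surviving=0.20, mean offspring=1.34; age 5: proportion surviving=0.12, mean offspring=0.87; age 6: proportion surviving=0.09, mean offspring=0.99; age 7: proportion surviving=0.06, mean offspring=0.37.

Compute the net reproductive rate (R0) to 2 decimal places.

lx·mx by age: 0, 0.4697, 0.777, 0.2668, 0.268, 0.1044, 0.0891, 0.0222
R0 = Σ lx·mx = 1.9972 → 2.00

2.00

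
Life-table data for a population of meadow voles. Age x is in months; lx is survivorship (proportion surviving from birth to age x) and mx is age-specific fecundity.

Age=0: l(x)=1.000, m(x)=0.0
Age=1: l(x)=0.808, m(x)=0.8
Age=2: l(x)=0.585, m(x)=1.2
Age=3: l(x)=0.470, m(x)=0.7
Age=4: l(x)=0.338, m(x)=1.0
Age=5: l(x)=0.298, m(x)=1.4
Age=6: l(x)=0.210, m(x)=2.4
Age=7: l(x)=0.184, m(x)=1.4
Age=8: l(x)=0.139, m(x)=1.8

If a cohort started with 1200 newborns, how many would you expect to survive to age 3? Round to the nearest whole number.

564

Expected survivors = N0 · l_3 = 1200 × 0.470 = 564 → 564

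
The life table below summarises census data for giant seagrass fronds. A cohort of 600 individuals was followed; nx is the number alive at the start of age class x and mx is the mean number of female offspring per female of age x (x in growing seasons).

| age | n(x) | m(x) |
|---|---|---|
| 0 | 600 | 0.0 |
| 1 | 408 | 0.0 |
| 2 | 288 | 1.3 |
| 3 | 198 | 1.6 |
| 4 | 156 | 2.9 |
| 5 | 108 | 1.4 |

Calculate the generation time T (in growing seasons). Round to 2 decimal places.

lx = nx/n0 = nx/600: 1, 0.68, 0.48, 0.33, 0.26, 0.18
lx·mx: 0, 0, 0.624, 0.528, 0.754, 0.252 → R0 = 2.158
x·lx·mx: 0, 0, 1.248, 1.584, 3.016, 1.26 → Σ = 7.108
T = 7.108 / 2.158 = 3.293791… → 3.29

3.29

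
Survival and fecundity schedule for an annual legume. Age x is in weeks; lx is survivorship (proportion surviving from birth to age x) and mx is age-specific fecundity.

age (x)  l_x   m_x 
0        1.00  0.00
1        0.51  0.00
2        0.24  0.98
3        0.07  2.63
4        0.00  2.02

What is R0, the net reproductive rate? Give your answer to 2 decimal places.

lx·mx by age: 0, 0, 0.2352, 0.1841, 0
R0 = Σ lx·mx = 0.4193 → 0.42

0.42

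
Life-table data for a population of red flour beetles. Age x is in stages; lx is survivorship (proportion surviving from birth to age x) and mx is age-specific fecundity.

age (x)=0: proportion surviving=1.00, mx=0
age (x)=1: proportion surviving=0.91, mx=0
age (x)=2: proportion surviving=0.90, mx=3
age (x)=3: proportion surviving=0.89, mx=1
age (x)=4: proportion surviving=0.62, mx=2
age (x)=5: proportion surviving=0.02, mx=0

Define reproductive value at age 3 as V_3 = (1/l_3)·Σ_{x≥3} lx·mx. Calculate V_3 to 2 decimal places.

lx·mx for x ≥ 3: 0.89, 1.24, 0 → sum = 2.13
V_3 = 2.13 / l_3 = 2.13 / 0.89 = 2.393258… → 2.39

2.39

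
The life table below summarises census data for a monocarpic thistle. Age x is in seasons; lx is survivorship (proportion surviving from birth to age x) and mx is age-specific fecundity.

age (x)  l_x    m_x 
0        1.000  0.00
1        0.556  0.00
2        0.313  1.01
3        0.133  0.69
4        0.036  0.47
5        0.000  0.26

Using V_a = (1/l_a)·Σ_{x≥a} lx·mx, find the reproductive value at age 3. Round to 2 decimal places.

lx·mx for x ≥ 3: 0.09177, 0.01692, 0 → sum = 0.10869
V_3 = 0.10869 / l_3 = 0.10869 / 0.133 = 0.817218… → 0.82

0.82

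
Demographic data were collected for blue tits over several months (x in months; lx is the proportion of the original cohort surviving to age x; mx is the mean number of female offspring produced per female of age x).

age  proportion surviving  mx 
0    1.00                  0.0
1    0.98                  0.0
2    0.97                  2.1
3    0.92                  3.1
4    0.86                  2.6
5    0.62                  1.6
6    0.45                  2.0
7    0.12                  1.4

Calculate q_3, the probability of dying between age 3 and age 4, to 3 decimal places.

0.065

q_3 = (l_3 − l_4) / l_3 = (0.92 − 0.86) / 0.92
     = 0.06 / 0.92 = 0.065217… → 0.065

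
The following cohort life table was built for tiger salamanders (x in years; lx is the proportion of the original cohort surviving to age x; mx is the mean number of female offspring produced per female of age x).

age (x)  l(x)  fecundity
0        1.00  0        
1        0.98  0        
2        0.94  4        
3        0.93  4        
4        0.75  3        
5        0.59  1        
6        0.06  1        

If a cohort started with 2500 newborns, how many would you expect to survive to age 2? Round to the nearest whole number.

2350

Expected survivors = N0 · l_2 = 2500 × 0.94 = 2350 → 2350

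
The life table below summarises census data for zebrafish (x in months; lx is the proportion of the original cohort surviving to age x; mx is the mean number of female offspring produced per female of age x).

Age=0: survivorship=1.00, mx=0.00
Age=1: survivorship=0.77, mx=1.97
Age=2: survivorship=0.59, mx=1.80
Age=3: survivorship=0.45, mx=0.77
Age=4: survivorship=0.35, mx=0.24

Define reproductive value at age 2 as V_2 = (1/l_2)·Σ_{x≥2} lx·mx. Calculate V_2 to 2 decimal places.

lx·mx for x ≥ 2: 1.062, 0.3465, 0.084 → sum = 1.4925
V_2 = 1.4925 / l_2 = 1.4925 / 0.59 = 2.529661… → 2.53

2.53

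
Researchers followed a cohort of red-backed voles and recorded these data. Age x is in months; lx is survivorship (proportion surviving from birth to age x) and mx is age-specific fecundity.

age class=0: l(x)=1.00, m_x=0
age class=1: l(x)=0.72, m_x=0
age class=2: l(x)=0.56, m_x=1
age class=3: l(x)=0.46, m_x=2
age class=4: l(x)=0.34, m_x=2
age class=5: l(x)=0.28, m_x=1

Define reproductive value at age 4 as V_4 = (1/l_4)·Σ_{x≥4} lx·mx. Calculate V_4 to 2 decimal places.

2.82

lx·mx for x ≥ 4: 0.68, 0.28 → sum = 0.96
V_4 = 0.96 / l_4 = 0.96 / 0.34 = 2.823529… → 2.82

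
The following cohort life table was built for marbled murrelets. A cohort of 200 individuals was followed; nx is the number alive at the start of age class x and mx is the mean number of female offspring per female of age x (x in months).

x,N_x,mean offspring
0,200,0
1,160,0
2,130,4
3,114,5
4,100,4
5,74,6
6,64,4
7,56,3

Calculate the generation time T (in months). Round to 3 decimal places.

3.936

lx = nx/n0 = nx/200: 1, 0.8, 0.65, 0.57, 0.5, 0.37, 0.32, 0.28
lx·mx: 0, 0, 2.6, 2.85, 2, 2.22, 1.28, 0.84 → R0 = 11.79
x·lx·mx: 0, 0, 5.2, 8.55, 8, 11.1, 7.68, 5.88 → Σ = 46.41
T = 46.41 / 11.79 = 3.936387… → 3.936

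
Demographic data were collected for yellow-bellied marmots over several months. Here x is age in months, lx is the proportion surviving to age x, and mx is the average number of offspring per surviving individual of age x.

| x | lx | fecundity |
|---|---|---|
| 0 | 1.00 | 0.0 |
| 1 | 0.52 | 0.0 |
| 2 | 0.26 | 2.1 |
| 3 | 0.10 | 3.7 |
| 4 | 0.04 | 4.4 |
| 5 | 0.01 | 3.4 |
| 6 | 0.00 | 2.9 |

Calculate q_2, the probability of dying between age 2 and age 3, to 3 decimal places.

q_2 = (l_2 − l_3) / l_2 = (0.26 − 0.1) / 0.26
     = 0.16 / 0.26 = 0.615385… → 0.615

0.615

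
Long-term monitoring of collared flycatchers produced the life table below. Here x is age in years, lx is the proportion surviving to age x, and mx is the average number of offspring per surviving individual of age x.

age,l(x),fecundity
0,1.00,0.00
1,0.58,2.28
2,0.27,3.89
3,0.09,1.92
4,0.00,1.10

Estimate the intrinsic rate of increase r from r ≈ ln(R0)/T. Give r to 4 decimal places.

0.6034

R0 = Σ lx·mx = 0 + 1.3224 + 1.0503 + 0.1728 + 0 = 2.5455
Σ x·lx·mx = 3.9414; T = 3.9414/2.5455 = 1.54838…
r ≈ ln(R0)/T = ln(2.5455)/1.54838… = 0.603423… → 0.6034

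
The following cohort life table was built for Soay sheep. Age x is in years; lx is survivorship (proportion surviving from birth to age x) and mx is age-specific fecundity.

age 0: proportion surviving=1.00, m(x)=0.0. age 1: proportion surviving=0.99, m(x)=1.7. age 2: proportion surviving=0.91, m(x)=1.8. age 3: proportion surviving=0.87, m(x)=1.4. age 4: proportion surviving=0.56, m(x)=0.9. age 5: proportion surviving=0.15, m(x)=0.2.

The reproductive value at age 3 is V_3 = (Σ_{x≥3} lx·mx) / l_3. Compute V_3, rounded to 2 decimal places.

lx·mx for x ≥ 3: 1.218, 0.504, 0.03 → sum = 1.752
V_3 = 1.752 / l_3 = 1.752 / 0.87 = 2.013793… → 2.01

2.01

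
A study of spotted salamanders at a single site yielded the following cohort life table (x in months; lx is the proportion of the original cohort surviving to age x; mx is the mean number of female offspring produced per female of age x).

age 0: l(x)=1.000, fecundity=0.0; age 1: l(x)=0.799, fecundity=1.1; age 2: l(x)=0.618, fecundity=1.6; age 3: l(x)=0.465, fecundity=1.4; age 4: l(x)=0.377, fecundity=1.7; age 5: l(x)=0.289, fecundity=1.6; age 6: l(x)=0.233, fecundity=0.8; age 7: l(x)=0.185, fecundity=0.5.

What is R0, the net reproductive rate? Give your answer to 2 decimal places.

3.90

lx·mx by age: 0, 0.8789, 0.9888, 0.651, 0.6409, 0.4624, 0.1864, 0.0925
R0 = Σ lx·mx = 3.9009 → 3.90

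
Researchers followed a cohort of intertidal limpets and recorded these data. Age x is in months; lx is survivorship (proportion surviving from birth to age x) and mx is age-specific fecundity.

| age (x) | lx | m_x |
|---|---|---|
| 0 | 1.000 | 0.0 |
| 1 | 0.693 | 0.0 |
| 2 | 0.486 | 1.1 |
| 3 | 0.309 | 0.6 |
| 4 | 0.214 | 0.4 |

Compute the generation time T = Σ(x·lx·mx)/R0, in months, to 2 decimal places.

lx·mx: 0, 0, 0.5346, 0.1854, 0.0856 → R0 = 0.8056
x·lx·mx: 0, 0, 1.0692, 0.5562, 0.3424 → Σ = 1.9678
T = 1.9678 / 0.8056 = 2.442651… → 2.44

2.44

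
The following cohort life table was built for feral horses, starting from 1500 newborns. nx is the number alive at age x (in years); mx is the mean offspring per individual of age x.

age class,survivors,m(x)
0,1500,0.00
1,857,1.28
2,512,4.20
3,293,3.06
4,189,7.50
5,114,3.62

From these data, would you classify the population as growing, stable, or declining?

growing

lx = nx/n0 = nx/1500: 1, 0.57133…, 0.34133…, 0.19533…, 0.126, 0.076
R0 = Σ lx·mx = 0 + 0.731307… + 1.4336… + 0.59772… + 0.945 + 0.27512 = 3.982747…
R0 > 1, so the population is growing.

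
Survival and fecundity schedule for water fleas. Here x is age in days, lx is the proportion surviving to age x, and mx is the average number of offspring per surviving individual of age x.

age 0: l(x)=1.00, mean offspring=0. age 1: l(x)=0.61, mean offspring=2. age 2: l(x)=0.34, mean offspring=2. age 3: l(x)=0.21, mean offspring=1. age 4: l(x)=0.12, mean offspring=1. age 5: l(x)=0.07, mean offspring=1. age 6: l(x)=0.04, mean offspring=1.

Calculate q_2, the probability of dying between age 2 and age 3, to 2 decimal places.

0.38

q_2 = (l_2 − l_3) / l_2 = (0.34 − 0.21) / 0.34
     = 0.13 / 0.34 = 0.382353… → 0.38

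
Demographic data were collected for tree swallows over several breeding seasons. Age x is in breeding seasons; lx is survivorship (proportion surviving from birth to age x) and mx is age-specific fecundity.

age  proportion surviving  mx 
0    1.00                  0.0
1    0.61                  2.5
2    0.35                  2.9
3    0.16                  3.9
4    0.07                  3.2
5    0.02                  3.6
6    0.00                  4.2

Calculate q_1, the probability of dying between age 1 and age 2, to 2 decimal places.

0.43

q_1 = (l_1 − l_2) / l_1 = (0.61 − 0.35) / 0.61
     = 0.26 / 0.61 = 0.42623… → 0.43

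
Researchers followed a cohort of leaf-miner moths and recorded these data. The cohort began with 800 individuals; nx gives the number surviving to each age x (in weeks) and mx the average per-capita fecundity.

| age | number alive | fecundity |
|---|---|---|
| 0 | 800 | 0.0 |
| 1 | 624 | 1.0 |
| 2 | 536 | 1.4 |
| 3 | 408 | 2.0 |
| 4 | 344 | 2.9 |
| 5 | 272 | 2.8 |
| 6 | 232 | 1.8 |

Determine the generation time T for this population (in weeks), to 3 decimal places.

lx = nx/n0 = nx/800: 1, 0.78, 0.67, 0.51, 0.43, 0.34, 0.29
lx·mx: 0, 0.78, 0.938, 1.02, 1.247, 0.952, 0.522 → R0 = 5.459
x·lx·mx: 0, 0.78, 1.876, 3.06, 4.988, 4.76, 3.132 → Σ = 18.596
T = 18.596 / 5.459 = 3.406485… → 3.406

3.406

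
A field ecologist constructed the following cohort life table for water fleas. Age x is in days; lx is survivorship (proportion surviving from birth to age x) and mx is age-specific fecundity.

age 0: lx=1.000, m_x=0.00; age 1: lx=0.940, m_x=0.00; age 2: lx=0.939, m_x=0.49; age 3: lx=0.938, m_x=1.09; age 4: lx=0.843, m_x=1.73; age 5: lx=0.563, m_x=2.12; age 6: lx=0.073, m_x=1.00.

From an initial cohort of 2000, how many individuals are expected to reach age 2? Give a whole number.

Expected survivors = N0 · l_2 = 2000 × 0.939 = 1878 → 1878

1878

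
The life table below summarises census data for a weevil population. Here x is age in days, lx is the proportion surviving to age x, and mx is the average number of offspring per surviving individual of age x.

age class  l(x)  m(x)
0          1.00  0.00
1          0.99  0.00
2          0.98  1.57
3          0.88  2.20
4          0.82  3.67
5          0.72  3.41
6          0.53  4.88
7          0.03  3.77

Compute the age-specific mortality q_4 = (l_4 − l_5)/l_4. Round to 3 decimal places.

q_4 = (l_4 − l_5) / l_4 = (0.82 − 0.72) / 0.82
     = 0.1 / 0.82 = 0.121951… → 0.122

0.122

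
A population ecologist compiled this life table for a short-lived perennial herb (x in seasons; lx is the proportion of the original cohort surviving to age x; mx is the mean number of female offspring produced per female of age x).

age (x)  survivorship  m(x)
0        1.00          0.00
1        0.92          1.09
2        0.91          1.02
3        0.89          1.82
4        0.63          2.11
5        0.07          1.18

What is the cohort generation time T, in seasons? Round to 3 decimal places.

lx·mx: 0, 1.0028, 0.9282, 1.6198, 1.3293, 0.0826 → R0 = 4.9627
x·lx·mx: 0, 1.0028, 1.8564, 4.8594, 5.3172, 0.413 → Σ = 13.4488
T = 13.4488 / 4.9627 = 2.709976… → 2.710

2.710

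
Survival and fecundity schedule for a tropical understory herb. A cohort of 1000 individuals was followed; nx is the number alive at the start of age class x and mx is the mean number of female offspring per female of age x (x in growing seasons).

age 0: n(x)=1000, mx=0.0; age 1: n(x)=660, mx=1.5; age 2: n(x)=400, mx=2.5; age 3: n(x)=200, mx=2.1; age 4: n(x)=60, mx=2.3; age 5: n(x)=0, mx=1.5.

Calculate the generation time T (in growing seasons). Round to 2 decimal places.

1.88

lx = nx/n0 = nx/1000: 1, 0.66, 0.4, 0.2, 0.06, 0
lx·mx: 0, 0.99, 1, 0.42, 0.138, 0 → R0 = 2.548
x·lx·mx: 0, 0.99, 2, 1.26, 0.552, 0 → Σ = 4.802
T = 4.802 / 2.548 = 1.884615… → 1.88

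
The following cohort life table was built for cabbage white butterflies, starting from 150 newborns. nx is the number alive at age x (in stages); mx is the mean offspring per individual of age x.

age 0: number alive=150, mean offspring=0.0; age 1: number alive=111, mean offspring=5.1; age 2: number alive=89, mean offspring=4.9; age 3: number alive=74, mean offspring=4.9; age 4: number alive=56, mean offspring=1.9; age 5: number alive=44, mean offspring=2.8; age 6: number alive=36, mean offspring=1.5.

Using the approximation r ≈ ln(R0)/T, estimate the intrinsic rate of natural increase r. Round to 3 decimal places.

1.015

lx = nx/n0 = nx/150: 1, 0.74, 0.59333…, 0.49333…, 0.37333…, 0.29333…, 0.24
R0 = Σ lx·mx = 0 + 3.774 + 2.90733… + 2.41733… + 0.70933… + 0.82133… + 0.36 = 10.989333…
Σ x·lx·mx = 25.944667…; T = 25.944667…/10.989333… = 2.3609…
r ≈ ln(R0)/T = ln(10.989333…)/2.3609… = 1.01526… → 1.015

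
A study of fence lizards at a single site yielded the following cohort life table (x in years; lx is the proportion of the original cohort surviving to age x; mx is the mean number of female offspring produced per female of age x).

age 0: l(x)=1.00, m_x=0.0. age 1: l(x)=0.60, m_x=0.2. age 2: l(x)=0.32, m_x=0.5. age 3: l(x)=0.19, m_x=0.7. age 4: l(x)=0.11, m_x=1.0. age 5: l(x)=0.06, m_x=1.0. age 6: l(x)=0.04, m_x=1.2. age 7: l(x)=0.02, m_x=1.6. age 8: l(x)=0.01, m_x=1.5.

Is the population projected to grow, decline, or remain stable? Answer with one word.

declining

R0 = Σ lx·mx = 0 + 0.12 + 0.16 + 0.133 + 0.11 + 0.06 + 0.048 + 0.032 + 0.015 = 0.678
R0 < 1, so the population is declining.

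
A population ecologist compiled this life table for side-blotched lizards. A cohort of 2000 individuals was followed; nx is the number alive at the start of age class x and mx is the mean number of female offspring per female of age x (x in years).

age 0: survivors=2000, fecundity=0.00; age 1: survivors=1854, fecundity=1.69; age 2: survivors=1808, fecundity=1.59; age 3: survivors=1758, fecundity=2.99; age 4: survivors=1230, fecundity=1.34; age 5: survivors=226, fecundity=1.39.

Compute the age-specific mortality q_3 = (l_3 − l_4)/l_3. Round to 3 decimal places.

lx = nx/n0 = nx/2000: 1, 0.927, 0.904, 0.879, 0.615, 0.113
q_3 = (l_3 − l_4) / l_3 = (0.879 − 0.615) / 0.879
     = 0.264 / 0.879 = 0.300341… → 0.300

0.300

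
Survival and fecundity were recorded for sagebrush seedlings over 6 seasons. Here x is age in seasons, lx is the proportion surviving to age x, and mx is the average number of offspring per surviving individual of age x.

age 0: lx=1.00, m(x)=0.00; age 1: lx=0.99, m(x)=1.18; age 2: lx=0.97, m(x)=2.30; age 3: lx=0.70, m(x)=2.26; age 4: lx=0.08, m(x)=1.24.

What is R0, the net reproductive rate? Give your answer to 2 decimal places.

5.08

lx·mx by age: 0, 1.1682, 2.231, 1.582, 0.0992
R0 = Σ lx·mx = 5.0804 → 5.08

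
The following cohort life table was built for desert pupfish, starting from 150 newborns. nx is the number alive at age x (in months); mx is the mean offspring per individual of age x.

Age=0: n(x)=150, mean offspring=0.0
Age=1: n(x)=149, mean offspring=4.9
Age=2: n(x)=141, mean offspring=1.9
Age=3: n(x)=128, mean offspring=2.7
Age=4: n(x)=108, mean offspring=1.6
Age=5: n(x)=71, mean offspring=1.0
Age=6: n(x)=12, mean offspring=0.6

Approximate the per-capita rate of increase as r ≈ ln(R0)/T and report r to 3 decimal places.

1.111

lx = nx/n0 = nx/150: 1, 0.99333…, 0.94, 0.85333…, 0.72, 0.47333…, 0.08
R0 = Σ lx·mx = 0 + 4.86733… + 1.786 + 2.304… + 1.152 + 0.47333… + 0.048 = 10.630667…
Σ x·lx·mx = 22.614…; T = 22.614…/10.630667… = 2.12724…
r ≈ ln(R0)/T = ln(10.630667…)/2.12724… = 1.11118… → 1.111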